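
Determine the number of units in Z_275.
200

Prime factorization: 275 = 5^2 × 11
Using the formula φ(n) = n × Π(1 - 1/p) for each prime factor p:
φ(275) = 275 × (1 - 1/5) × (1 - 1/11)
φ(275) = 200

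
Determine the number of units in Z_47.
46

Prime factorization: 47 = 47
Using the formula φ(n) = n × Π(1 - 1/p) for each prime factor p:
φ(47) = 47 × (1 - 1/47)
φ(47) = 46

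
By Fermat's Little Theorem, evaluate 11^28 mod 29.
By Fermat's Little Theorem, 11^{28} ≡ 1 (mod 29) since 29 is prime and gcd(11, 29) = 1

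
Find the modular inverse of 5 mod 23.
5^(-1) ≡ 14 (mod 23). Verification: 5 × 14 = 70 ≡ 1 (mod 23)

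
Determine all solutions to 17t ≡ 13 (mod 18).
5

Since gcd(17, 18) = 1 divides 13, a solution exists.
Multiply both sides by the inverse of 17 mod 18:
  17^(-1) mod 18 = 17
  x ≡ 17 × 13 ≡ 221 ≡ 5 (mod 18)
Verification: 17 × 5 = 85 = 4 × 18 + 13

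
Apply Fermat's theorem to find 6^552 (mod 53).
By Fermat: 6^{52} ≡ 1 (mod 53). 552 ≡ 32 (mod 52). So 6^{552} ≡ 6^{32} ≡ 16 (mod 53)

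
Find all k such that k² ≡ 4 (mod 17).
The square roots of 4 mod 17 are 2 and 15. Verify: 2² = 4 ≡ 4 (mod 17)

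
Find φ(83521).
78608

Prime factorization: 83521 = 17^4
Using the formula φ(n) = n × Π(1 - 1/p) for each prime factor p:
φ(83521) = 83521 × (1 - 1/17)
φ(83521) = 78608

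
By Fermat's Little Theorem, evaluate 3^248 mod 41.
By Fermat: 3^{40} ≡ 1 (mod 41). 248 = 6×40 + 8. So 3^{248} ≡ 3^{8} ≡ 1 (mod 41)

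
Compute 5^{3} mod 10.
5

Using successive squaring:
Binary expansion of 3: 11
Powers of 5 mod 10 (each is the square of the previous):
  5^1 ≡ 5 (mod 10)
  5^2 ≡ 5² = 25 ≡ 5 (mod 10)
3 = 2 + 1, so 5^3 = 5^2 × 5^1 ≡ 5 × 5 (mod 10)
Multiplying step by step:
  5 × 5 = 25 ≡ 5 (mod 10)
Result: 5^3 ≡ 5 (mod 10)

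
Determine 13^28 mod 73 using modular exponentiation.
Using repeated squaring. 28 = 16 + 8 + 4 (binary 11100). Repeated squaring mod 73: 13^1 ≡ 13; 13^2 ≡ 13² = 169 ≡ 23; 13^4 ≡ 23² = 529 ≡ 18; 13^8 ≡ 18² = 324 ≡ 32; 13^16 ≡ 32² = 1024 ≡ 2. Multiply: 13^28 = 13^16 × 13^8 × 13^4 ≡ 2 × 32 × 18 (mod 73): 2 × 32 = 64 ≡ 64; 64 × 18 = 1152 ≡ 57. So 13^28 ≡ 57 (mod 73).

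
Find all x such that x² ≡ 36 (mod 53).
The square roots of 36 mod 53 are 47 and 6. Verify: 47² = 2209 ≡ 36 (mod 53)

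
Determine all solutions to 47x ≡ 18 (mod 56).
54

Since gcd(47, 56) = 1 divides 18, a solution exists.
Multiply both sides by the inverse of 47 mod 56:
  47^(-1) mod 56 = 31
  x ≡ 31 × 18 ≡ 558 ≡ 54 (mod 56)
Verification: 47 × 54 = 2538 = 45 × 56 + 18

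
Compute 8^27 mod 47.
Using repeated squaring. 27 = 16 + 8 + 2 + 1 (binary 11011). Repeated squaring mod 47: 8^1 ≡ 8; 8^2 ≡ 8² = 64 ≡ 17; 8^4 ≡ 17² = 289 ≡ 7; 8^8 ≡ 7² = 49 ≡ 2; 8^16 ≡ 2² = 4 ≡ 4. Multiply: 8^27 = 8^16 × 8^8 × 8^2 × 8^1 ≡ 4 × 2 × 17 × 8 (mod 47): 4 × 2 = 8 ≡ 8; 8 × 17 = 136 ≡ 42; 42 × 8 = 336 ≡ 7. So 8^27 ≡ 7 (mod 47).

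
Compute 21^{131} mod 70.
21

Using successive squaring:
Binary expansion of 131: 10000011
Powers of 21 mod 70 (each is the square of the previous):
  21^1 ≡ 21 (mod 70)
  21^2 ≡ 21² = 441 ≡ 21 (mod 70)
  21^4 ≡ 21² = 441 ≡ 21 (mod 70)
  21^8 ≡ 21² = 441 ≡ 21 (mod 70)
  21^16 ≡ 21² = 441 ≡ 21 (mod 70)
  21^32 ≡ 21² = 441 ≡ 21 (mod 70)
  21^64 ≡ 21² = 441 ≡ 21 (mod 70)
  21^128 ≡ 21² = 441 ≡ 21 (mod 70)
131 = 128 + 2 + 1, so 21^131 = 21^128 × 21^2 × 21^1 ≡ 21 × 21 × 21 (mod 70)
Multiplying step by step:
  21 × 21 = 441 ≡ 21 (mod 70)
  21 × 21 = 441 ≡ 21 (mod 70)
Result: 21^131 ≡ 21 (mod 70)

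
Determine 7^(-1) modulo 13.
7^(-1) ≡ 2 (mod 13). Verification: 7 × 2 = 14 ≡ 1 (mod 13)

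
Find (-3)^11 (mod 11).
Using Fermat: (-3)^{10} ≡ 1 (mod 11). 11 ≡ 1 (mod 10). So (-3)^{11} ≡ (-3)^{1} ≡ 8 (mod 11)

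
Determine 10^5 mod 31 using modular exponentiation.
5 = 4 + 1 (binary 101). Repeated squaring mod 31: 10^1 ≡ 10; 10^2 ≡ 10² = 100 ≡ 7; 10^4 ≡ 7² = 49 ≡ 18. Multiply: 10^5 = 10^4 × 10^1 ≡ 18 × 10 (mod 31): 18 × 10 = 180 ≡ 25. So 10^5 ≡ 25 (mod 31).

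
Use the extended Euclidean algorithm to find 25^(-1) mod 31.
Extended GCD: 25(5) + 31(-4) = 1. So 25^(-1) ≡ 5 ≡ 5 (mod 31). Verify: 25 × 5 = 125 ≡ 1 (mod 31)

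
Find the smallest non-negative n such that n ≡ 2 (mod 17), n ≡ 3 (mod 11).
36

Using the Chinese Remainder Theorem:
M = product of moduli = 187
For equation 1: M_1 = 11, 11 ≡ 11 (mod 17), inverse of 11 mod 17 is 14 (check: 11 × 14 = 154 ≡ 1 (mod 17))
For equation 2: M_2 = 17, 17 ≡ 6 (mod 11), inverse of 17 mod 11 is 2 (check: 6 × 2 = 12 ≡ 1 (mod 11))
Combine: n ≡ Σ r_i×M_i×(M_i⁻¹ mod m_i) = 2×11×14 + 3×17×2 = 308 + 102 = 410
410 mod 187 = 36
n ≡ 36 (mod 187)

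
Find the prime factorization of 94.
2 × 47

Divide by primes starting from smallest:
94 ÷ 2 = 47
47 ÷ 47 = 1

94 = 2 × 47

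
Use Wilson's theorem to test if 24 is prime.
(23)! mod 24 = 0. Since 0 ≢ -1 (mod 24), 24 is not prime.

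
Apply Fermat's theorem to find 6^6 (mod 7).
By Fermat's Little Theorem, 6^{6} ≡ 1 (mod 7) since 7 is prime and gcd(6, 7) = 1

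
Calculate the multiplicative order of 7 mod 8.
Powers of 7 mod 8: 7^1≡7, 7^2≡1. Order = 2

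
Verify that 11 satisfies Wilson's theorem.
(10)! mod 11 = 10. Since this equals -1 (mod 11), Wilson confirms 11 is prime.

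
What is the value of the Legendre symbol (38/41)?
(38/41) = 38^{20} mod 41 = -1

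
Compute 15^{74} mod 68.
21

Using successive squaring:
Binary expansion of 74: 1001010
Powers of 15 mod 68 (each is the square of the previous):
  15^1 ≡ 15 (mod 68)
  15^2 ≡ 15² = 225 ≡ 21 (mod 68)
  15^4 ≡ 21² = 441 ≡ 33 (mod 68)
  15^8 ≡ 33² = 1089 ≡ 1 (mod 68)
  15^16 ≡ 1² = 1 ≡ 1 (mod 68)
  15^32 ≡ 1² = 1 ≡ 1 (mod 68)
  15^64 ≡ 1² = 1 ≡ 1 (mod 68)
74 = 64 + 8 + 2, so 15^74 = 15^64 × 15^8 × 15^2 ≡ 1 × 1 × 21 (mod 68)
Multiplying step by step:
  1 × 1 = 1 ≡ 1 (mod 68)
  1 × 21 = 21 ≡ 21 (mod 68)
Result: 15^74 ≡ 21 (mod 68)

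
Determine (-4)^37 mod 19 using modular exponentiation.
Using Fermat: (-4)^{18} ≡ 1 (mod 19). 37 ≡ 1 (mod 18). So (-4)^{37} ≡ (-4)^{1} ≡ 15 (mod 19)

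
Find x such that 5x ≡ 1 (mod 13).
5^(-1) ≡ 8 (mod 13). Verification: 5 × 8 = 40 ≡ 1 (mod 13)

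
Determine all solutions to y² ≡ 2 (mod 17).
The square roots of 2 mod 17 are 6 and 11. Verify: 6² = 36 ≡ 2 (mod 17)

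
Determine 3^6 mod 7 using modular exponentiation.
6 = 4 + 2 (binary 110). Repeated squaring mod 7: 3^1 ≡ 3; 3^2 ≡ 3² = 9 ≡ 2; 3^4 ≡ 2² = 4 ≡ 4. Multiply: 3^6 = 3^4 × 3^2 ≡ 4 × 2 (mod 7): 4 × 2 = 8 ≡ 1. So 3^6 ≡ 1 (mod 7).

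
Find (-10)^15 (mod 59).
Using repeated squaring. (-10) ≡ 49 (mod 59). 15 = 8 + 4 + 2 + 1 (binary 1111). Repeated squaring mod 59: 49^1 ≡ 49; 49^2 ≡ 49² = 2401 ≡ 41; 49^4 ≡ 41² = 1681 ≡ 29; 49^8 ≡ 29² = 841 ≡ 15. Multiply: (-10)^15 ≡ 49^8 × 49^4 × 49^2 × 49^1 ≡ 15 × 29 × 41 × 49 (mod 59): 15 × 29 = 435 ≡ 22; 22 × 41 = 902 ≡ 17; 17 × 49 = 833 ≡ 7. So (-10)^15 ≡ 7 (mod 59).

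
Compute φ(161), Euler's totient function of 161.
132

Prime factorization: 161 = 7 × 23
Using the formula φ(n) = n × Π(1 - 1/p) for each prime factor p:
φ(161) = 161 × (1 - 1/7) × (1 - 1/23)
φ(161) = 132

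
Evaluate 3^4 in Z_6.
4 = 4 (binary 100). Repeated squaring mod 6: 3^1 ≡ 3; 3^2 ≡ 3² = 9 ≡ 3; 3^4 ≡ 3² = 9 ≡ 3. So 3^4 ≡ 3 (mod 6).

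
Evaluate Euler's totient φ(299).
264

Prime factorization: 299 = 13 × 23
Using the formula φ(n) = n × Π(1 - 1/p) for each prime factor p:
φ(299) = 299 × (1 - 1/13) × (1 - 1/23)
φ(299) = 264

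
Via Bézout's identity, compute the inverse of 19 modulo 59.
Extended GCD: 19(28) + 59(-9) = 1. So 19^(-1) ≡ 28 ≡ 28 (mod 59). Verify: 19 × 28 = 532 ≡ 1 (mod 59)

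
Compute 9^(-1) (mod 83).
37

Using Extended Euclidean Algorithm:
gcd(9, 83) = 1
Bezout coefficients: 9 × 37 + 83 × -4 = 1
So 9 × 37 ≡ 1 (mod 83)
The inverse is 37 mod 83 = 37
Verification: 9 × 37 = 333 = 4 × 83 + 1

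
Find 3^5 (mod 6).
5 = 4 + 1 (binary 101). Repeated squaring mod 6: 3^1 ≡ 3; 3^2 ≡ 3² = 9 ≡ 3; 3^4 ≡ 3² = 9 ≡ 3. Multiply: 3^5 = 3^4 × 3^1 ≡ 3 × 3 (mod 6): 3 × 3 = 9 ≡ 3. So 3^5 ≡ 3 (mod 6).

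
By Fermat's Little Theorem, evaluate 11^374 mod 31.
By Fermat: 11^{30} ≡ 1 (mod 31). 374 ≡ 14 (mod 30). So 11^{374} ≡ 11^{14} ≡ 14 (mod 31)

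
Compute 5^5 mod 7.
5 = 4 + 1 (binary 101). Repeated squaring mod 7: 5^1 ≡ 5; 5^2 ≡ 5² = 25 ≡ 4; 5^4 ≡ 4² = 16 ≡ 2. Multiply: 5^5 = 5^4 × 5^1 ≡ 2 × 5 (mod 7): 2 × 5 = 10 ≡ 3. So 5^5 ≡ 3 (mod 7).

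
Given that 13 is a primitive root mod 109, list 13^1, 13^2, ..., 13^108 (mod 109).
g^1, g^2, ..., g^{108} mod 109: {13, 60, 17, 3, 39, 71, 51, 9, 8, 104, 44, 27, 24, 94, 23, 81, 72, 64, 69, 25, 107, 83, 98, 75, 103, 31, 76, 7, 91, 93, 10, 21, 55, 61, 30, 63, 56, 74, 90, 80, 59, 4, 52, 22, 68, 12, 47, 66, 95, 36, 32, 89, 67, 108, 96, 49, 92, 106, 70, 38, 58, 100, 101, 5, 65, 82, 85, 15, 86, 28, 37, 45, 40, 84, 2, 26, 11, 34, 6, 78, 33, 102, 18, 16, 99, 88, 54, 48, 79, 46, 53, 35, 19, 29, 50, 105, 57, 87, 41, 97, 62, 43, 14, 73, 77, 20, 42, 1}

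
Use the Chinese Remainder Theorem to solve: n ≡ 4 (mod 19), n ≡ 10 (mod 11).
175

Using the Chinese Remainder Theorem:
M = product of moduli = 209
For equation 1: M_1 = 11, 11 ≡ 11 (mod 19), inverse of 11 mod 19 is 7 (check: 11 × 7 = 77 ≡ 1 (mod 19))
For equation 2: M_2 = 19, 19 ≡ 8 (mod 11), inverse of 19 mod 11 is 7 (check: 8 × 7 = 56 ≡ 1 (mod 11))
Combine: n ≡ Σ r_i×M_i×(M_i⁻¹ mod m_i) = 4×11×7 + 10×19×7 = 308 + 1330 = 1638
1638 mod 209 = 175
n ≡ 175 (mod 209)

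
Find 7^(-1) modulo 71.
61

Using Extended Euclidean Algorithm:
gcd(7, 71) = 1
Bezout coefficients: 7 × -10 + 71 × 1 = 1
So 7 × -10 ≡ 1 (mod 71)
The inverse is -10 mod 71 = 61
Verification: 7 × 61 = 427 = 6 × 71 + 1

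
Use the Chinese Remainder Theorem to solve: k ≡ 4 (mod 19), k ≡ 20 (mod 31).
175

Using the Chinese Remainder Theorem:
M = product of moduli = 589
For equation 1: M_1 = 31, 31 ≡ 12 (mod 19), inverse of 31 mod 19 is 8 (check: 12 × 8 = 96 ≡ 1 (mod 19))
For equation 2: M_2 = 19, 19 ≡ 19 (mod 31), inverse of 19 mod 31 is 18 (check: 19 × 18 = 342 ≡ 1 (mod 31))
Combine: k ≡ Σ r_i×M_i×(M_i⁻¹ mod m_i) = 4×31×8 + 20×19×18 = 992 + 6840 = 7832
7832 mod 589 = 175
k ≡ 175 (mod 589)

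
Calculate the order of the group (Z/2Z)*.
1

Prime factorization: 2 = 2
Using the formula φ(n) = n × Π(1 - 1/p) for each prime factor p:
φ(2) = 2 × (1 - 1/2)
φ(2) = 1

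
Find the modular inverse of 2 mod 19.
2^(-1) ≡ 10 (mod 19). Verification: 2 × 10 = 20 ≡ 1 (mod 19)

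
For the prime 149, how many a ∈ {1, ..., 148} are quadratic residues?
For prime 149, there are (p-1)/2 = (149-1)/2 = 74 quadratic residues (excluding 0).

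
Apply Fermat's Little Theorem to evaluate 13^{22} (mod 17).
16

By Fermat's Little Theorem, a^(p-1) ≡ 1 (mod p) for prime p and gcd(a, p) = 1
Here p = 17, so 13^16 ≡ 1 (mod 17)
We can reduce the exponent: 22 mod 16 = 6
So 13^22 ≡ 13^6 (mod 17)
Computing: 13^6 mod 17 = 16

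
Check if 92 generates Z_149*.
p - 1 = 148 has prime divisors 2, 37. Check 92^(148/q) mod 149 for each: 92^(148/2) = 92^74 ≡ 148, 92^(148/37) = 92^4 ≡ 96 (mod 149). None of these is 1, so 92 has order 148 = φ(149), so it is a primitive root mod 149.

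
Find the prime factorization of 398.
2 × 199

Divide by primes starting from smallest:
398 ÷ 2 = 199
199 ÷ 199 = 1

398 = 2 × 199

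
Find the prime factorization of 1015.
5 × 7 × 29

Divide by primes starting from smallest:
1015 ÷ 5 = 203
203 ÷ 7 = 29
29 ÷ 29 = 1

1015 = 5 × 7 × 29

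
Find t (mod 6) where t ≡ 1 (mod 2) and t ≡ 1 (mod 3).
M = 2 × 3 = 6. M₁ = 3, y₁ ≡ 1 (mod 2). M₂ = 2, y₂ ≡ 2 (mod 3). t = 1×3×1 + 1×2×2 ≡ 1 (mod 6)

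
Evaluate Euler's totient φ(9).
6

Prime factorization: 9 = 3^2
Using the formula φ(n) = n × Π(1 - 1/p) for each prime factor p:
φ(9) = 9 × (1 - 1/3)
φ(9) = 6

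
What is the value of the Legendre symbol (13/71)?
(13/71) = 13^{35} mod 71 = -1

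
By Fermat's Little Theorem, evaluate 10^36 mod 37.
By Fermat's Little Theorem, 10^{36} ≡ 1 (mod 37) since 37 is prime and gcd(10, 37) = 1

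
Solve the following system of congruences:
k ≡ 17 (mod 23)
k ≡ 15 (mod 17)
270

Using the Chinese Remainder Theorem:
M = product of moduli = 391
For equation 1: M_1 = 17, 17 ≡ 17 (mod 23), inverse of 17 mod 23 is 19 (check: 17 × 19 = 323 ≡ 1 (mod 23))
For equation 2: M_2 = 23, 23 ≡ 6 (mod 17), inverse of 23 mod 17 is 3 (check: 6 × 3 = 18 ≡ 1 (mod 17))
Combine: k ≡ Σ r_i×M_i×(M_i⁻¹ mod m_i) = 17×17×19 + 15×23×3 = 5491 + 1035 = 6526
6526 mod 391 = 270
k ≡ 270 (mod 391)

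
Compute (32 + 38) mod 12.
10

(32 + 38) = 70
70 mod 12 = 10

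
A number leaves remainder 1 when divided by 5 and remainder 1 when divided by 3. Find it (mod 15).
M = 5 × 3 = 15. M₁ = 3, y₁ ≡ 2 (mod 5). M₂ = 5, y₂ ≡ 2 (mod 3). r = 1×3×2 + 1×5×2 ≡ 1 (mod 15)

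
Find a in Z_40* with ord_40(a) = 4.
3 has order 4 mod 40 since 3^{4} ≡ 1 (mod 40) and no smaller power works.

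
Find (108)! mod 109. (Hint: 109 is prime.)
By Wilson's theorem, (108)! ≡ -1 ≡ 108 (mod 109)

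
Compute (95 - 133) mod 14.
4

(95 - 133) = -38
-38 mod 14 = 4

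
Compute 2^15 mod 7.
Using Fermat: 2^{6} ≡ 1 (mod 7). 15 ≡ 3 (mod 6). So 2^{15} ≡ 2^{3} ≡ 1 (mod 7)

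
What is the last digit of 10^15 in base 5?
Using repeated squaring. 10 ≡ 0 (mod 5). 15 = 8 + 4 + 2 + 1 (binary 1111). Repeated squaring mod 5: 0^1 ≡ 0; 0^2 ≡ 0² = 0 ≡ 0; 0^4 ≡ 0² = 0 ≡ 0; 0^8 ≡ 0² = 0 ≡ 0. Multiply: 10^15 ≡ 0^8 × 0^4 × 0^2 × 0^1 ≡ 0 × 0 × 0 × 0 (mod 5): 0 × 0 = 0 ≡ 0; 0 × 0 = 0 ≡ 0; 0 × 0 = 0 ≡ 0. So 10^15 ≡ 0 (mod 5).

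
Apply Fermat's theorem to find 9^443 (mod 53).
By Fermat: 9^{52} ≡ 1 (mod 53). 443 ≡ 27 (mod 52). So 9^{443} ≡ 9^{27} ≡ 9 (mod 53)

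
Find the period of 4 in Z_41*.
Powers of 4 mod 41: 4^1≡4, 4^2≡16, 4^3≡23, 4^4≡10, 4^5≡40, 4^6≡37, 4^7≡25, 4^8≡18, 4^9≡31, 4^10≡1. Order = 10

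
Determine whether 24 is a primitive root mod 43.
p - 1 = 42 has prime divisors 2, 3, 7. Check 24^(42/q) mod 43 for each: 24^(42/2) = 24^21 ≡ 1, 24^(42/3) = 24^14 ≡ 36, 24^(42/7) = 24^6 ≡ 11 (mod 43). Since 24^21 ≡ 1 (mod 43), the order of 24 divides 21 (in fact the order is 21) ≠ 42, so it is not a primitive root.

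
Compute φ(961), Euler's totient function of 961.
930

Prime factorization: 961 = 31^2
Using the formula φ(n) = n × Π(1 - 1/p) for each prime factor p:
φ(961) = 961 × (1 - 1/31)
φ(961) = 930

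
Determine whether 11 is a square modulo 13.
By Euler's criterion: 11^{6} ≡ 12 (mod 13). Since this equals -1 (≡ 12), 11 is not a QR.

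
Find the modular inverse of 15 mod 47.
15^(-1) ≡ 22 (mod 47). Verification: 15 × 22 = 330 ≡ 1 (mod 47)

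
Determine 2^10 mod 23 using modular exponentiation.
10 = 8 + 2 (binary 1010). Repeated squaring mod 23: 2^1 ≡ 2; 2^2 ≡ 2² = 4 ≡ 4; 2^4 ≡ 4² = 16 ≡ 16; 2^8 ≡ 16² = 256 ≡ 3. Multiply: 2^10 = 2^8 × 2^2 ≡ 3 × 4 (mod 23): 3 × 4 = 12 ≡ 12. So 2^10 ≡ 12 (mod 23).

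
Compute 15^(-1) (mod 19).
15^(-1) ≡ 14 (mod 19). Verification: 15 × 14 = 210 ≡ 1 (mod 19)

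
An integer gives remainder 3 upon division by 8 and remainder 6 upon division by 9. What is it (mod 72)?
M = 8 × 9 = 72. M₁ = 9, y₁ ≡ 1 (mod 8). M₂ = 8, y₂ ≡ 8 (mod 9). y = 3×9×1 + 6×8×8 ≡ 51 (mod 72). The smallest positive such number is 51.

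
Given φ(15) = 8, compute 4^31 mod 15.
By Euler: 4^{8} ≡ 1 (mod 15) since gcd(4, 15) = 1. 31 = 3×8 + 7. So 4^{31} ≡ 4^{7} ≡ 4 (mod 15)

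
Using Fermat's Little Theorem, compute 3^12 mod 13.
By Fermat's Little Theorem, 3^{12} ≡ 1 (mod 13) since 13 is prime and gcd(3, 13) = 1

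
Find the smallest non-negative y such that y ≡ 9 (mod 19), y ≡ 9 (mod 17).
9

Using the Chinese Remainder Theorem:
M = product of moduli = 323
For equation 1: M_1 = 17, 17 ≡ 17 (mod 19), inverse of 17 mod 19 is 9 (check: 17 × 9 = 153 ≡ 1 (mod 19))
For equation 2: M_2 = 19, 19 ≡ 2 (mod 17), inverse of 19 mod 17 is 9 (check: 2 × 9 = 18 ≡ 1 (mod 17))
Combine: y ≡ Σ r_i×M_i×(M_i⁻¹ mod m_i) = 9×17×9 + 9×19×9 = 1377 + 1539 = 2916
2916 mod 323 = 9
y ≡ 9 (mod 323)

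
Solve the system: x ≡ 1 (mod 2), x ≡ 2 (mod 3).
M = 2 × 3 = 6. M₁ = 3, y₁ ≡ 1 (mod 2). M₂ = 2, y₂ ≡ 2 (mod 3). x = 1×3×1 + 2×2×2 ≡ 5 (mod 6)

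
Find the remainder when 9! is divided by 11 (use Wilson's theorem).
(10)! = (9)! × (10) ≡ -1 (mod 11). So (9)! ≡ -1 × (10)^(-1) ≡ (-1)×(-1) = 1 (mod 11)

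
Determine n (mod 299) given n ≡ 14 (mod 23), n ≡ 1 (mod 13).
14

Using the Chinese Remainder Theorem:
M = product of moduli = 299
For equation 1: M_1 = 13, 13 ≡ 13 (mod 23), inverse of 13 mod 23 is 16 (check: 13 × 16 = 208 ≡ 1 (mod 23))
For equation 2: M_2 = 23, 23 ≡ 10 (mod 13), inverse of 23 mod 13 is 4 (check: 10 × 4 = 40 ≡ 1 (mod 13))
Combine: n ≡ Σ r_i×M_i×(M_i⁻¹ mod m_i) = 14×13×16 + 1×23×4 = 2912 + 92 = 3004
3004 mod 299 = 14
n ≡ 14 (mod 299)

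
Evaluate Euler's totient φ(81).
54

Prime factorization: 81 = 3^4
Using the formula φ(n) = n × Π(1 - 1/p) for each prime factor p:
φ(81) = 81 × (1 - 1/3)
φ(81) = 54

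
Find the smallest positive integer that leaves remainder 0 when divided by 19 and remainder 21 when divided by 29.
M = 19 × 29 = 551. M₁ = 29, y₁ ≡ 2 (mod 19). M₂ = 19, y₂ ≡ 26 (mod 29). k = 0×29×2 + 21×19×26 ≡ 456 (mod 551). The smallest positive such number is 456.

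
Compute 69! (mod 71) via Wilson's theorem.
(70)! = (69)! × (70) ≡ -1 (mod 71). So (69)! ≡ -1 × (70)^(-1) ≡ (-1)×(-1) = 1 (mod 71)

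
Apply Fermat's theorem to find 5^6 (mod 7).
By Fermat's Little Theorem, 5^{6} ≡ 1 (mod 7) since 7 is prime and gcd(5, 7) = 1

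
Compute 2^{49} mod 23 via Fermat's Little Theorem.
9

By Fermat's Little Theorem, a^(p-1) ≡ 1 (mod p) for prime p and gcd(a, p) = 1
Here p = 23, so 2^22 ≡ 1 (mod 23)
We can reduce the exponent: 49 mod 22 = 5
So 2^49 ≡ 2^5 (mod 23)
Computing: 2^5 mod 23 = 9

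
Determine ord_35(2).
Powers of 2 mod 35: 2^1≡2, 2^2≡4, 2^3≡8, 2^4≡16, 2^5≡32, 2^6≡29, 2^7≡23, 2^8≡11, 2^9≡22, 2^10≡9, 2^11≡18, 2^12≡1. Order = 12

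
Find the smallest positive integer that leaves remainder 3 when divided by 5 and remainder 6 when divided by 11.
M = 5 × 11 = 55. M₁ = 11, y₁ ≡ 1 (mod 5). M₂ = 5, y₂ ≡ 9 (mod 11). n = 3×11×1 + 6×5×9 ≡ 28 (mod 55). The smallest positive such number is 28.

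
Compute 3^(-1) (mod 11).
3^(-1) ≡ 4 (mod 11). Verification: 3 × 4 = 12 ≡ 1 (mod 11)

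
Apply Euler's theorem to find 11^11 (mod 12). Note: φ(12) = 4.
By Euler: 11^{4} ≡ 1 (mod 12) since gcd(11, 12) = 1. 11 = 2×4 + 3. So 11^{11} ≡ 11^{3} ≡ 11 (mod 12)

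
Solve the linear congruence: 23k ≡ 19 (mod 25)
3

Since gcd(23, 25) = 1 divides 19, a solution exists.
Multiply both sides by the inverse of 23 mod 25:
  23^(-1) mod 25 = 12
  x ≡ 12 × 19 ≡ 228 ≡ 3 (mod 25)
Verification: 23 × 3 = 69 = 2 × 25 + 19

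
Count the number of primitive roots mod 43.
Number of primitive roots mod 43 = φ(42) = 12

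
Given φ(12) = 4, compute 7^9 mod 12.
By Euler: 7^{4} ≡ 1 (mod 12) since gcd(7, 12) = 1. 9 = 2×4 + 1. So 7^{9} ≡ 7^{1} ≡ 7 (mod 12)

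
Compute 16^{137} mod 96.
64

Using successive squaring:
Binary expansion of 137: 10001001
Powers of 16 mod 96 (each is the square of the previous):
  16^1 ≡ 16 (mod 96)
  16^2 ≡ 16² = 256 ≡ 64 (mod 96)
  16^4 ≡ 64² = 4096 ≡ 64 (mod 96)
  16^8 ≡ 64² = 4096 ≡ 64 (mod 96)
  16^16 ≡ 64² = 4096 ≡ 64 (mod 96)
  16^32 ≡ 64² = 4096 ≡ 64 (mod 96)
  16^64 ≡ 64² = 4096 ≡ 64 (mod 96)
  16^128 ≡ 64² = 4096 ≡ 64 (mod 96)
137 = 128 + 8 + 1, so 16^137 = 16^128 × 16^8 × 16^1 ≡ 64 × 64 × 16 (mod 96)
Multiplying step by step:
  64 × 64 = 4096 ≡ 64 (mod 96)
  64 × 16 = 1024 ≡ 64 (mod 96)
Result: 16^137 ≡ 64 (mod 96)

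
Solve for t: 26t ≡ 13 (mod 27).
14

Since gcd(26, 27) = 1 divides 13, a solution exists.
Multiply both sides by the inverse of 26 mod 27:
  26^(-1) mod 27 = 26
  x ≡ 26 × 13 ≡ 338 ≡ 14 (mod 27)
Verification: 26 × 14 = 364 = 13 × 27 + 13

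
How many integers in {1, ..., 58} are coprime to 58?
28

Prime factorization: 58 = 2 × 29
Using the formula φ(n) = n × Π(1 - 1/p) for each prime factor p:
φ(58) = 58 × (1 - 1/2) × (1 - 1/29)
φ(58) = 28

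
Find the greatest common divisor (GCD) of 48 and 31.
1

Using the Euclidean algorithm:
48 = 1 × 31 + 17
31 = 1 × 17 + 14
17 = 1 × 14 + 3
14 = 4 × 3 + 2
3 = 1 × 2 + 1
2 = 2 × 1 + 0

GCD(48, 31) = 1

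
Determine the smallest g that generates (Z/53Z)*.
2

A primitive root g modulo p has order p-1 = 52
Prime divisors of 52: [2, 13]
g is a primitive root iff g^(52/q) ≢ 1 (mod 53) for each prime divisor q
Testing small values:
  g = 2: 2^26 ≡ 52, 2^4 ≡ 16 (mod 53) → none is 1, primitive root!
The smallest primitive root is 2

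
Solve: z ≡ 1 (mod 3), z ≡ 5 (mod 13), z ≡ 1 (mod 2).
M = 3 × 13 × 2 = 78. M₁ = 26, y₁ ≡ 2 (mod 3). M₂ = 6, y₂ ≡ 11 (mod 13). M₃ = 39, y₃ ≡ 1 (mod 2). z = 1×26×2 + 5×6×11 + 1×39×1 ≡ 31 (mod 78)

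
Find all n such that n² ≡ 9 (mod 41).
The square roots of 9 mod 41 are 38 and 3. Verify: 38² = 1444 ≡ 9 (mod 41)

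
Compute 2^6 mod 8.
6 = 4 + 2 (binary 110). Repeated squaring mod 8: 2^1 ≡ 2; 2^2 ≡ 2² = 4 ≡ 4; 2^4 ≡ 4² = 16 ≡ 0. Multiply: 2^6 = 2^4 × 2^2 ≡ 0 × 4 (mod 8): 0 × 4 = 0 ≡ 0. So 2^6 ≡ 0 (mod 8).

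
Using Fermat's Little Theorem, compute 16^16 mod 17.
By Fermat's Little Theorem, 16^{16} ≡ 1 (mod 17) since 17 is prime and gcd(16, 17) = 1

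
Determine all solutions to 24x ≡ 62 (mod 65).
8

Since gcd(24, 65) = 1 divides 62, a solution exists.
Multiply both sides by the inverse of 24 mod 65:
  24^(-1) mod 65 = 19
  x ≡ 19 × 62 ≡ 1178 ≡ 8 (mod 65)
Verification: 24 × 8 = 192 = 2 × 65 + 62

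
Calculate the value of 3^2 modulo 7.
2 = 2 (binary 10). Repeated squaring mod 7: 3^1 ≡ 3; 3^2 ≡ 3² = 9 ≡ 2. So 3^2 ≡ 2 (mod 7).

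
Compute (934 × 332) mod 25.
13

(934 × 332) = 310088
310088 mod 25 = 13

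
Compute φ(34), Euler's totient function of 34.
16

Prime factorization: 34 = 2 × 17
Using the formula φ(n) = n × Π(1 - 1/p) for each prime factor p:
φ(34) = 34 × (1 - 1/2) × (1 - 1/17)
φ(34) = 16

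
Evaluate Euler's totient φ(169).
156

Prime factorization: 169 = 13^2
Using the formula φ(n) = n × Π(1 - 1/p) for each prime factor p:
φ(169) = 169 × (1 - 1/13)
φ(169) = 156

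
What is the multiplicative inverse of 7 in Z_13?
2

Using Extended Euclidean Algorithm:
gcd(7, 13) = 1
Bezout coefficients: 7 × 2 + 13 × -1 = 1
So 7 × 2 ≡ 1 (mod 13)
The inverse is 2 mod 13 = 2
Verification: 7 × 2 = 14 = 1 × 13 + 1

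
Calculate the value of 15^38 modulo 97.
Using repeated squaring. 38 = 32 + 4 + 2 (binary 100110). Repeated squaring mod 97: 15^1 ≡ 15; 15^2 ≡ 15² = 225 ≡ 31; 15^4 ≡ 31² = 961 ≡ 88; 15^8 ≡ 88² = 7744 ≡ 81; 15^16 ≡ 81² = 6561 ≡ 62; 15^32 ≡ 62² = 3844 ≡ 61. Multiply: 15^38 = 15^32 × 15^4 × 15^2 ≡ 61 × 88 × 31 (mod 97): 61 × 88 = 5368 ≡ 33; 33 × 31 = 1023 ≡ 53. So 15^38 ≡ 53 (mod 97).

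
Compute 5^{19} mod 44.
9

Using successive squaring:
Binary expansion of 19: 10011
Powers of 5 mod 44 (each is the square of the previous):
  5^1 ≡ 5 (mod 44)
  5^2 ≡ 5² = 25 ≡ 25 (mod 44)
  5^4 ≡ 25² = 625 ≡ 9 (mod 44)
  5^8 ≡ 9² = 81 ≡ 37 (mod 44)
  5^16 ≡ 37² = 1369 ≡ 5 (mod 44)
19 = 16 + 2 + 1, so 5^19 = 5^16 × 5^2 × 5^1 ≡ 5 × 25 × 5 (mod 44)
Multiplying step by step:
  5 × 25 = 125 ≡ 37 (mod 44)
  37 × 5 = 185 ≡ 9 (mod 44)
Result: 5^19 ≡ 9 (mod 44)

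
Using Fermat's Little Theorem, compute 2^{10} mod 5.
4

By Fermat's Little Theorem, a^(p-1) ≡ 1 (mod p) for prime p and gcd(a, p) = 1
Here p = 5, so 2^4 ≡ 1 (mod 5)
We can reduce the exponent: 10 mod 4 = 2
So 2^10 ≡ 2^2 (mod 5)
Computing: 2^2 mod 5 = 4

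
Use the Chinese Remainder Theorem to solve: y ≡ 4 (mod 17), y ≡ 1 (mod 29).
M = 17 × 29 = 493. M₁ = 29, y₁ ≡ 10 (mod 17). M₂ = 17, y₂ ≡ 12 (mod 29). y = 4×29×10 + 1×17×12 ≡ 378 (mod 493)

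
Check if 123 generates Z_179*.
p - 1 = 178 has prime divisors 2, 89. Check 123^(178/q) mod 179 for each: 123^(178/2) = 123^89 ≡ 178, 123^(178/89) = 123^2 ≡ 93 (mod 179). None of these is 1, so 123 has order 178 = φ(179), so it is a primitive root mod 179.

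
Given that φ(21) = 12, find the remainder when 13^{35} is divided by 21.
By Euler: 13^{12} ≡ 1 (mod 21) since gcd(13, 21) = 1. 35 = 2×12 + 11. So 13^{35} ≡ 13^{11} ≡ 13 (mod 21)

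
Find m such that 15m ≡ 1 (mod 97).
15^(-1) ≡ 13 (mod 97). Verification: 15 × 13 = 195 ≡ 1 (mod 97)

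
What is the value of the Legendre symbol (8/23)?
(8/23) = 8^{11} mod 23 = 1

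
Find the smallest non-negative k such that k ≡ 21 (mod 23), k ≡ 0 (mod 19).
228

Using the Chinese Remainder Theorem:
M = product of moduli = 437
For equation 1: M_1 = 19, 19 ≡ 19 (mod 23), inverse of 19 mod 23 is 17 (check: 19 × 17 = 323 ≡ 1 (mod 23))
For equation 2: M_2 = 23, 23 ≡ 4 (mod 19), inverse of 23 mod 19 is 5 (check: 4 × 5 = 20 ≡ 1 (mod 19))
Combine: k ≡ Σ r_i×M_i×(M_i⁻¹ mod m_i) = 21×19×17 + 0×23×5 = 6783 + 0 = 6783
6783 mod 437 = 228
k ≡ 228 (mod 437)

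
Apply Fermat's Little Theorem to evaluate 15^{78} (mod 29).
6

By Fermat's Little Theorem, a^(p-1) ≡ 1 (mod p) for prime p and gcd(a, p) = 1
Here p = 29, so 15^28 ≡ 1 (mod 29)
We can reduce the exponent: 78 mod 28 = 22
So 15^78 ≡ 15^22 (mod 29)
Computing: 15^22 mod 29 = 6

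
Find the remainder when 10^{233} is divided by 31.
By Fermat: 10^{30} ≡ 1 (mod 31). 233 = 7×30 + 23. So 10^{233} ≡ 10^{23} ≡ 14 (mod 31)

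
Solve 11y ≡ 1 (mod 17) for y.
14

Using Extended Euclidean Algorithm:
gcd(11, 17) = 1
Bezout coefficients: 11 × -3 + 17 × 2 = 1
So 11 × -3 ≡ 1 (mod 17)
The inverse is -3 mod 17 = 14
Verification: 11 × 14 = 154 = 9 × 17 + 1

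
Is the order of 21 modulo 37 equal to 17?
No, the actual order is 18, not 17.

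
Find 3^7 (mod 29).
7 = 4 + 2 + 1 (binary 111). Repeated squaring mod 29: 3^1 ≡ 3; 3^2 ≡ 3² = 9 ≡ 9; 3^4 ≡ 9² = 81 ≡ 23. Multiply: 3^7 = 3^4 × 3^2 × 3^1 ≡ 23 × 9 × 3 (mod 29): 23 × 9 = 207 ≡ 4; 4 × 3 = 12 ≡ 12. So 3^7 ≡ 12 (mod 29).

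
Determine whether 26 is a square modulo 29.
By Euler's criterion: 26^{14} ≡ 28 (mod 29). Since this equals -1 (≡ 28), 26 is not a QR.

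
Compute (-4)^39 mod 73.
Using repeated squaring. (-4) ≡ 69 (mod 73). 39 = 32 + 4 + 2 + 1 (binary 100111). Repeated squaring mod 73: 69^1 ≡ 69; 69^2 ≡ 69² = 4761 ≡ 16; 69^4 ≡ 16² = 256 ≡ 37; 69^8 ≡ 37² = 1369 ≡ 55; 69^16 ≡ 55² = 3025 ≡ 32; 69^32 ≡ 32² = 1024 ≡ 2. Multiply: (-4)^39 ≡ 69^32 × 69^4 × 69^2 × 69^1 ≡ 2 × 37 × 16 × 69 (mod 73): 2 × 37 = 74 ≡ 1; 1 × 16 = 16 ≡ 16; 16 × 69 = 1104 ≡ 9. So (-4)^39 ≡ 9 (mod 73).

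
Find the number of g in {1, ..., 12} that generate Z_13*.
Number of primitive roots mod 13 = φ(12) = 4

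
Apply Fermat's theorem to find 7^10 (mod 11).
By Fermat's Little Theorem, 7^{10} ≡ 1 (mod 11) since 11 is prime and gcd(7, 11) = 1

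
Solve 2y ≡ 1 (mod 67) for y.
34

Using Extended Euclidean Algorithm:
gcd(2, 67) = 1
Bezout coefficients: 2 × -33 + 67 × 1 = 1
So 2 × -33 ≡ 1 (mod 67)
The inverse is -33 mod 67 = 34
Verification: 2 × 34 = 68 = 1 × 67 + 1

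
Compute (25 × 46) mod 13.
6

(25 × 46) = 1150
1150 mod 13 = 6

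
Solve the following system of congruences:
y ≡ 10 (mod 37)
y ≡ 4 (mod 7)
158

Using the Chinese Remainder Theorem:
M = product of moduli = 259
For equation 1: M_1 = 7, 7 ≡ 7 (mod 37), inverse of 7 mod 37 is 16 (check: 7 × 16 = 112 ≡ 1 (mod 37))
For equation 2: M_2 = 37, 37 ≡ 2 (mod 7), inverse of 37 mod 7 is 4 (check: 2 × 4 = 8 ≡ 1 (mod 7))
Combine: y ≡ Σ r_i×M_i×(M_i⁻¹ mod m_i) = 10×7×16 + 4×37×4 = 1120 + 592 = 1712
1712 mod 259 = 158
y ≡ 158 (mod 259)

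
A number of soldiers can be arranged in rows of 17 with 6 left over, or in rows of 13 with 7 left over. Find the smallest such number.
M = 17 × 13 = 221. M₁ = 13, y₁ ≡ 4 (mod 17). M₂ = 17, y₂ ≡ 10 (mod 13). y = 6×13×4 + 7×17×10 ≡ 176 (mod 221). The smallest positive such number is 176.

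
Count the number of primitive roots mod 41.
Number of primitive roots mod 41 = φ(40) = 16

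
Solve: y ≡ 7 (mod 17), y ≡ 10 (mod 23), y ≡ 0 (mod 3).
M = 17 × 23 × 3 = 1173. M₁ = 69, y₁ ≡ 1 (mod 17). M₂ = 51, y₂ ≡ 14 (mod 23). M₃ = 391, y₃ ≡ 1 (mod 3). y = 7×69×1 + 10×51×14 + 0×391×1 ≡ 585 (mod 1173)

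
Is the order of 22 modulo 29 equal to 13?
No, the actual order is 14, not 13.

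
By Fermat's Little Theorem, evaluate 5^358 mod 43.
By Fermat: 5^{42} ≡ 1 (mod 43). 358 ≡ 22 (mod 42). So 5^{358} ≡ 5^{22} ≡ 38 (mod 43)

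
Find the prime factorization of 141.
3 × 47

Divide by primes starting from smallest:
141 ÷ 3 = 47
47 ÷ 47 = 1

141 = 3 × 47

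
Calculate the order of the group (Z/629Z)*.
576

Prime factorization: 629 = 17 × 37
Using the formula φ(n) = n × Π(1 - 1/p) for each prime factor p:
φ(629) = 629 × (1 - 1/17) × (1 - 1/37)
φ(629) = 576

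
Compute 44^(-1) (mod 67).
44^(-1) ≡ 32 (mod 67). Verification: 44 × 32 = 1408 ≡ 1 (mod 67)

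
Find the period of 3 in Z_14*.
Powers of 3 mod 14: 3^1≡3, 3^2≡9, 3^3≡13, 3^4≡11, 3^5≡5, 3^6≡1. Order = 6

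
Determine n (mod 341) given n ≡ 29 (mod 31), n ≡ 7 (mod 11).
29

Using the Chinese Remainder Theorem:
M = product of moduli = 341
For equation 1: M_1 = 11, 11 ≡ 11 (mod 31), inverse of 11 mod 31 is 17 (check: 11 × 17 = 187 ≡ 1 (mod 31))
For equation 2: M_2 = 31, 31 ≡ 9 (mod 11), inverse of 31 mod 11 is 5 (check: 9 × 5 = 45 ≡ 1 (mod 11))
Combine: n ≡ Σ r_i×M_i×(M_i⁻¹ mod m_i) = 29×11×17 + 7×31×5 = 5423 + 1085 = 6508
6508 mod 341 = 29
n ≡ 29 (mod 341)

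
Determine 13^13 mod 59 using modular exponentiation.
Using repeated squaring. 13 = 8 + 4 + 1 (binary 1101). Repeated squaring mod 59: 13^1 ≡ 13; 13^2 ≡ 13² = 169 ≡ 51; 13^4 ≡ 51² = 2601 ≡ 5; 13^8 ≡ 5² = 25 ≡ 25. Multiply: 13^13 = 13^8 × 13^4 × 13^1 ≡ 25 × 5 × 13 (mod 59): 25 × 5 = 125 ≡ 7; 7 × 13 = 91 ≡ 32. So 13^13 ≡ 32 (mod 59).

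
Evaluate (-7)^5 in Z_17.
(-7) ≡ 10 (mod 17). 5 = 4 + 1 (binary 101). Repeated squaring mod 17: 10^1 ≡ 10; 10^2 ≡ 10² = 100 ≡ 15; 10^4 ≡ 15² = 225 ≡ 4. Multiply: (-7)^5 ≡ 10^4 × 10^1 ≡ 4 × 10 (mod 17): 4 × 10 = 40 ≡ 6. So (-7)^5 ≡ 6 (mod 17).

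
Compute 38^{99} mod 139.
52

Using successive squaring:
Binary expansion of 99: 1100011
Powers of 38 mod 139 (each is the square of the previous):
  38^1 ≡ 38 (mod 139)
  38^2 ≡ 38² = 1444 ≡ 54 (mod 139)
  38^4 ≡ 54² = 2916 ≡ 136 (mod 139)
  38^8 ≡ 136² = 18496 ≡ 9 (mod 139)
  38^16 ≡ 9² = 81 ≡ 81 (mod 139)
  38^32 ≡ 81² = 6561 ≡ 28 (mod 139)
  38^64 ≡ 28² = 784 ≡ 89 (mod 139)
99 = 64 + 32 + 2 + 1, so 38^99 = 38^64 × 38^32 × 38^2 × 38^1 ≡ 89 × 28 × 54 × 38 (mod 139)
Multiplying step by step:
  89 × 28 = 2492 ≡ 129 (mod 139)
  129 × 54 = 6966 ≡ 16 (mod 139)
  16 × 38 = 608 ≡ 52 (mod 139)
Result: 38^99 ≡ 52 (mod 139)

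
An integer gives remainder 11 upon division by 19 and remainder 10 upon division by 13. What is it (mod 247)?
M = 19 × 13 = 247. M₁ = 13, y₁ ≡ 3 (mod 19). M₂ = 19, y₂ ≡ 11 (mod 13). y = 11×13×3 + 10×19×11 ≡ 49 (mod 247). The smallest positive such number is 49.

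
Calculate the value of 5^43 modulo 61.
Using repeated squaring. 43 = 32 + 8 + 2 + 1 (binary 101011). Repeated squaring mod 61: 5^1 ≡ 5; 5^2 ≡ 5² = 25 ≡ 25; 5^4 ≡ 25² = 625 ≡ 15; 5^8 ≡ 15² = 225 ≡ 42; 5^16 ≡ 42² = 1764 ≡ 56; 5^32 ≡ 56² = 3136 ≡ 25. Multiply: 5^43 = 5^32 × 5^8 × 5^2 × 5^1 ≡ 25 × 42 × 25 × 5 (mod 61): 25 × 42 = 1050 ≡ 13; 13 × 25 = 325 ≡ 20; 20 × 5 = 100 ≡ 39. So 5^43 ≡ 39 (mod 61).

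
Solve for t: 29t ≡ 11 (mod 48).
7

Since gcd(29, 48) = 1 divides 11, a solution exists.
Multiply both sides by the inverse of 29 mod 48:
  29^(-1) mod 48 = 5
  x ≡ 5 × 11 ≡ 55 ≡ 7 (mod 48)
Verification: 29 × 7 = 203 = 4 × 48 + 11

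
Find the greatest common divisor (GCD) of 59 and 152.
1

Using the Euclidean algorithm:
59 = 0 × 152 + 59
152 = 2 × 59 + 34
59 = 1 × 34 + 25
34 = 1 × 25 + 9
25 = 2 × 9 + 7
9 = 1 × 7 + 2
7 = 3 × 2 + 1
2 = 2 × 1 + 0

GCD(59, 152) = 1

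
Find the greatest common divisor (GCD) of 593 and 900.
1

Using the Euclidean algorithm:
593 = 0 × 900 + 593
900 = 1 × 593 + 307
593 = 1 × 307 + 286
307 = 1 × 286 + 21
286 = 13 × 21 + 13
21 = 1 × 13 + 8
13 = 1 × 8 + 5
8 = 1 × 5 + 3
5 = 1 × 3 + 2
3 = 1 × 2 + 1
2 = 2 × 1 + 0

GCD(593, 900) = 1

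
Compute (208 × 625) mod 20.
0

(208 × 625) = 130000
130000 mod 20 = 0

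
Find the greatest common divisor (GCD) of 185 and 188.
1

Using the Euclidean algorithm:
185 = 0 × 188 + 185
188 = 1 × 185 + 3
185 = 61 × 3 + 2
3 = 1 × 2 + 1
2 = 2 × 1 + 0

GCD(185, 188) = 1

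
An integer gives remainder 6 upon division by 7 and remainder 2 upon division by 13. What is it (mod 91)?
M = 7 × 13 = 91. M₁ = 13, y₁ ≡ 6 (mod 7). M₂ = 7, y₂ ≡ 2 (mod 13). n = 6×13×6 + 2×7×2 ≡ 41 (mod 91). The smallest positive such number is 41.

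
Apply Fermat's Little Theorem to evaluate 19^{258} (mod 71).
29

By Fermat's Little Theorem, a^(p-1) ≡ 1 (mod p) for prime p and gcd(a, p) = 1
Here p = 71, so 19^70 ≡ 1 (mod 71)
We can reduce the exponent: 258 mod 70 = 48
So 19^258 ≡ 19^48 (mod 71)
Computing: 19^48 mod 71 = 29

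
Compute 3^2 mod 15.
2 = 2 (binary 10). Repeated squaring mod 15: 3^1 ≡ 3; 3^2 ≡ 3² = 9 ≡ 9. So 3^2 ≡ 9 (mod 15).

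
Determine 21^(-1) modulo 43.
21^(-1) ≡ 41 (mod 43). Verification: 21 × 41 = 861 ≡ 1 (mod 43)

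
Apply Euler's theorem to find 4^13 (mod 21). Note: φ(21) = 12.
By Euler: 4^{12} ≡ 1 (mod 21) since gcd(4, 21) = 1. 13 = 1×12 + 1. So 4^{13} ≡ 4^{1} ≡ 4 (mod 21)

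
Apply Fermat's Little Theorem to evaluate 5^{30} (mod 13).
12

By Fermat's Little Theorem, a^(p-1) ≡ 1 (mod p) for prime p and gcd(a, p) = 1
Here p = 13, so 5^12 ≡ 1 (mod 13)
We can reduce the exponent: 30 mod 12 = 6
So 5^30 ≡ 5^6 (mod 13)
Computing: 5^6 mod 13 = 12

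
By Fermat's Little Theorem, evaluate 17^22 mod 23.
By Fermat's Little Theorem, 17^{22} ≡ 1 (mod 23) since 23 is prime and gcd(17, 23) = 1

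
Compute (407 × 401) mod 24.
7

(407 × 401) = 163207
163207 mod 24 = 7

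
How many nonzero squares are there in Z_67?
For prime 67, there are (p-1)/2 = (67-1)/2 = 33 quadratic residues (excluding 0).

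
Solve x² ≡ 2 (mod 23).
The square roots of 2 mod 23 are 18 and 5. Verify: 18² = 324 ≡ 2 (mod 23)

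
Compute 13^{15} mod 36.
1

Using successive squaring:
Binary expansion of 15: 1111
Powers of 13 mod 36 (each is the square of the previous):
  13^1 ≡ 13 (mod 36)
  13^2 ≡ 13² = 169 ≡ 25 (mod 36)
  13^4 ≡ 25² = 625 ≡ 13 (mod 36)
  13^8 ≡ 13² = 169 ≡ 25 (mod 36)
15 = 8 + 4 + 2 + 1, so 13^15 = 13^8 × 13^4 × 13^2 × 13^1 ≡ 25 × 13 × 25 × 13 (mod 36)
Multiplying step by step:
  25 × 13 = 325 ≡ 1 (mod 36)
  1 × 25 = 25 ≡ 25 (mod 36)
  25 × 13 = 325 ≡ 1 (mod 36)
Result: 13^15 ≡ 1 (mod 36)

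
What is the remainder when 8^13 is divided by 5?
Using Fermat: 8^{4} ≡ 1 (mod 5). 13 ≡ 1 (mod 4). So 8^{13} ≡ 8^{1} ≡ 3 (mod 5)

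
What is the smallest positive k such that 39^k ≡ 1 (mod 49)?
Powers of 39 mod 49: 39^1≡39, 39^2≡2, 39^3≡29, 39^4≡4, 39^5≡9, 39^6≡8, 39^7≡18, 39^8≡16, 39^9≡36, 39^10≡32, 39^11≡23, 39^12≡15, 39^13≡46, 39^14≡30, 39^15≡43, 39^16≡11, 39^17≡37, 39^18≡22, 39^19≡25, 39^20≡44, 39^21≡1. Order = 21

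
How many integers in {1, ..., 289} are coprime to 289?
272

Prime factorization: 289 = 17^2
Using the formula φ(n) = n × Π(1 - 1/p) for each prime factor p:
φ(289) = 289 × (1 - 1/17)
φ(289) = 272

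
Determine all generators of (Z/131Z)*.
Primitive roots mod 131: {2, 6, 8, 10, 14, 17, 22, 23, 26, 29, 30, 31, 37, 40, 50, 54, 56, 57, 66, 67, 72, 76, 82, 83, 85, 87, 88, 90, 93, 95, 96, 97, 98, 103, 104, 106, 110, 111, 115, 116, 118, 119, 120, 122, 124, 126, 127, 128}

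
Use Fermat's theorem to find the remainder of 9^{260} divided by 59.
46

By Fermat's Little Theorem, a^(p-1) ≡ 1 (mod p) for prime p and gcd(a, p) = 1
Here p = 59, so 9^58 ≡ 1 (mod 59)
We can reduce the exponent: 260 mod 58 = 28
So 9^260 ≡ 9^28 (mod 59)
Computing: 9^28 mod 59 = 46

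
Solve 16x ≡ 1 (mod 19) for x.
6

Using Extended Euclidean Algorithm:
gcd(16, 19) = 1
Bezout coefficients: 16 × 6 + 19 × -5 = 1
So 16 × 6 ≡ 1 (mod 19)
The inverse is 6 mod 19 = 6
Verification: 16 × 6 = 96 = 5 × 19 + 1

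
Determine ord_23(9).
Powers of 9 mod 23: 9^1≡9, 9^2≡12, 9^3≡16, 9^4≡6, 9^5≡8, 9^6≡3, 9^7≡4, 9^8≡13, 9^9≡2, 9^10≡18, 9^11≡1. Order = 11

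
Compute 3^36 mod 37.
Using Fermat: 3^{36} ≡ 1 (mod 37). 36 ≡ 0 (mod 36). So 3^{36} ≡ 3^{0} ≡ 1 (mod 37)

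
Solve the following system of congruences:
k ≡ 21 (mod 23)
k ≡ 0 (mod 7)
21

Using the Chinese Remainder Theorem:
M = product of moduli = 161
For equation 1: M_1 = 7, 7 ≡ 7 (mod 23), inverse of 7 mod 23 is 10 (check: 7 × 10 = 70 ≡ 1 (mod 23))
For equation 2: M_2 = 23, 23 ≡ 2 (mod 7), inverse of 23 mod 7 is 4 (check: 2 × 4 = 8 ≡ 1 (mod 7))
Combine: k ≡ Σ r_i×M_i×(M_i⁻¹ mod m_i) = 21×7×10 + 0×23×4 = 1470 + 0 = 1470
1470 mod 161 = 21
k ≡ 21 (mod 161)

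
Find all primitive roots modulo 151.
Primitive roots mod 151: {6, 7, 12, 13, 14, 15, 30, 35, 48, 51, 52, 54, 56, 61, 63, 71, 77, 82, 89, 93, 96, 102, 104, 106, 108, 109, 111, 112, 114, 115, 117, 120, 126, 129, 130, 133, 134, 140, 141, 146}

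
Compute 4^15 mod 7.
Using Fermat: 4^{6} ≡ 1 (mod 7). 15 ≡ 3 (mod 6). So 4^{15} ≡ 4^{3} ≡ 1 (mod 7)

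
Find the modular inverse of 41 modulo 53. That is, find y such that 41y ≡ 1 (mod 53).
22

Using Extended Euclidean Algorithm:
gcd(41, 53) = 1
Bezout coefficients: 41 × 22 + 53 × -17 = 1
So 41 × 22 ≡ 1 (mod 53)
The inverse is 22 mod 53 = 22
Verification: 41 × 22 = 902 = 17 × 53 + 1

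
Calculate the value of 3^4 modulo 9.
4 = 4 (binary 100). Repeated squaring mod 9: 3^1 ≡ 3; 3^2 ≡ 3² = 9 ≡ 0; 3^4 ≡ 0² = 0 ≡ 0. So 3^4 ≡ 0 (mod 9).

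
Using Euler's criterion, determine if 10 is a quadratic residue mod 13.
By Euler's criterion: 10^{6} ≡ 1 (mod 13). Since this equals 1, 10 is a QR.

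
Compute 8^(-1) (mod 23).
3

Using Extended Euclidean Algorithm:
gcd(8, 23) = 1
Bezout coefficients: 8 × 3 + 23 × -1 = 1
So 8 × 3 ≡ 1 (mod 23)
The inverse is 3 mod 23 = 3
Verification: 8 × 3 = 24 = 1 × 23 + 1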